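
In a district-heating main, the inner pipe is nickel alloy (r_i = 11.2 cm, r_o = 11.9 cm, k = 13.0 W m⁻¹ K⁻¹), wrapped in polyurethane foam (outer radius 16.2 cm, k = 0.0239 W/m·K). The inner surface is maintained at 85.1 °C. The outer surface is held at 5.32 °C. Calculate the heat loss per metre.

Treat each layer as a resistance in series:
  R'_nickel alloy = ln(0.119/0.112)/(2πk) = 0.06062/(2π·13.0) = 7.422×10^-4 m·K/W
  R'_polyurethane foam = ln(0.162/0.119)/(2πk) = 0.3085/(2π·0.0239) = 2.054 m·K/W
ΣR = 7.422×10^-4 + 2.054 = 2.055 m·K/W
Q' = ΔT/ΣR = (85.1 °C − 5.32 °C)/2.055 = 38.8 W/m

Q' = 38.8 W/m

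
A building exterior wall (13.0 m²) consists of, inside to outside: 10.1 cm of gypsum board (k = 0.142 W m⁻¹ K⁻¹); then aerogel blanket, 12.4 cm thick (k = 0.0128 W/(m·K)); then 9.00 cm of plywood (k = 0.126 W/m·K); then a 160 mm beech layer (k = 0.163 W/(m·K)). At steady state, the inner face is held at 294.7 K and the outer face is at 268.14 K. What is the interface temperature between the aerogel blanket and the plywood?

T = 271.86 K

Resistance network (inner→outer):
  R_gypsum board = L/(kA) = 0.101/(0.142·13.0) = 0.05471 K/W
  R_aerogel blanket = L/(kA) = 0.124/(0.0128·13.0) = 0.7452 K/W
  R_plywood = L/(kA) = 0.0900/(0.126·13.0) = 0.05495 K/W
  R_beech = L/(kA) = 0.160/(0.163·13.0) = 0.07551 K/W
ΣR = 0.05471 + 0.7452 + 0.05495 + 0.07551 = 0.9304 K/W
Q = ΔT/ΣR = (294.7 K − 268.14 K)/0.9304 = 28.55 W
From the inner boundary to the aerogel blanket/plywood interface, ΣR_partial = 0.7999 K/W.
T_interface = T_in − Q·ΣR_partial = 294.7 K − (28.55)(0.7999) = 271.86 K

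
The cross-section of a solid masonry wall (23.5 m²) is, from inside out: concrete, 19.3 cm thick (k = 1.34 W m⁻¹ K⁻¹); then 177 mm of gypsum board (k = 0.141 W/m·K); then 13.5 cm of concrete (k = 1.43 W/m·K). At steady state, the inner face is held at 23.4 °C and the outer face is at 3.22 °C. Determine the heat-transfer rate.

Q = 317 W

Treat each layer as a resistance in series:
  R_concrete = L/(kA) = 0.193/(1.34·23.5) = 0.006129 K/W
  R_gypsum board = L/(kA) = 0.177/(0.141·23.5) = 0.05342 K/W
  R_concrete = L/(kA) = 0.135/(1.43·23.5) = 0.004017 K/W
ΣR = 0.006129 + 0.05342 + 0.004017 = 0.06357 K/W
Q = ΔT/ΣR = (23.4 °C − 3.22 °C)/0.06357 = 317 W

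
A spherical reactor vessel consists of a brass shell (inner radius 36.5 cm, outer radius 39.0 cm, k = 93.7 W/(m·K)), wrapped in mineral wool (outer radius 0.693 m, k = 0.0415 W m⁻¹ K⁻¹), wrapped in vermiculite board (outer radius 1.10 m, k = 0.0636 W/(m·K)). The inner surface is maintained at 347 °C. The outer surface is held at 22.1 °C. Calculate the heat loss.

Resistance network (inner→outer):
  R_brass = (1/0.365 − 1/0.390)/(4πk) = 0.1756/(4π·93.7) = 1.492×10^-4 K/W
  R_mineral wool = (1/0.390 − 1/0.693)/(4πk) = 1.121/(4π·0.0415) = 2.150 K/W
  R_vermiculite board = (1/0.693 − 1/1.10)/(4πk) = 0.5339/(4π·0.0636) = 0.6680 K/W
ΣR = 1.492×10^-4 + 2.150 + 0.6680 = 2.818 K/W
Q = ΔT/ΣR = (347 °C − 22.1 °C)/2.818 = 115 W

Q = 115 W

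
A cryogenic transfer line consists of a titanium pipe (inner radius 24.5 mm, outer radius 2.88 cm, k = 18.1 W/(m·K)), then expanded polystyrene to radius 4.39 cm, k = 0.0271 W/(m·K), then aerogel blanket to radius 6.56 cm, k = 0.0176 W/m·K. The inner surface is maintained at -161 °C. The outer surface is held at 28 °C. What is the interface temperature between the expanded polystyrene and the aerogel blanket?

Treat each layer as a resistance in series:
  R'_titanium = ln(0.0288/0.0245)/(2πk) = 0.1617/(2π·18.1) = 0.001422 m·K/W
  R'_expanded polystyrene = ln(0.0439/0.0288)/(2πk) = 0.4215/(2π·0.0271) = 2.476 m·K/W
  R'_aerogel blanket = ln(0.0656/0.0439)/(2πk) = 0.4017/(2π·0.0176) = 3.632 m·K/W
ΣR = 0.001422 + 2.476 + 3.632 = 6.109 m·K/W
Q' = ΔT/ΣR = (-161 °C − 28 °C)/6.109 = -30.94 W/m
From the inner boundary to the expanded polystyrene/aerogel blanket interface, ΣR_partial = 2.477 m·K/W.
T_interface = T_in − Q'·ΣR_partial = -161 °C − (-30.94)(2.477) = -84.4 °C

T = -84.4 °C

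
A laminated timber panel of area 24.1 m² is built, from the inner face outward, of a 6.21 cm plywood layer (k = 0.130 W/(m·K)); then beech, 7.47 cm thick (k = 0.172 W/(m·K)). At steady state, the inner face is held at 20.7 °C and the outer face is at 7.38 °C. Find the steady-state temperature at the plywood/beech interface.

Resistance network (inner→outer):
  R_plywood = L/(kA) = 0.0621/(0.130·24.1) = 0.01982 K/W
  R_beech = L/(kA) = 0.0747/(0.172·24.1) = 0.01802 K/W
ΣR = 0.01982 + 0.01802 = 0.03784 K/W
Q = ΔT/ΣR = (20.7 °C − 7.38 °C)/0.03784 = 352.0 W
From the inner boundary to the plywood/beech interface, ΣR_partial = 0.01982 K/W.
T_interface = T_in − Q·ΣR_partial = 20.7 °C − (352.0)(0.01982) = 13.7 °C

T = 13.7 °C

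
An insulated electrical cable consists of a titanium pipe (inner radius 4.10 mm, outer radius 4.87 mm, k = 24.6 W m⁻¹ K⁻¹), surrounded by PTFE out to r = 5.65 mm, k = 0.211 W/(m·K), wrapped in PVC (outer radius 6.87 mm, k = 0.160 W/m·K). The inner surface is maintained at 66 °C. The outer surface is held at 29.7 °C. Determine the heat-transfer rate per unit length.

Series thermal resistances, inner to outer:
  R'_titanium = ln(0.00487/0.00410)/(2πk) = 0.1721/(2π·24.6) = 0.001113 m·K/W
  R'_PTFE = ln(0.00565/0.00487)/(2πk) = 0.1486/(2π·0.211) = 0.1121 m·K/W
  R'_PVC = ln(0.00687/0.00565)/(2πk) = 0.1955/(2π·0.160) = 0.1945 m·K/W
ΣR = 0.001113 + 0.1121 + 0.1945 = 0.3077 m·K/W
Q' = ΔT/ΣR = (66 °C − 29.7 °C)/0.3077 = 118 W/m

Q' = 118 W/m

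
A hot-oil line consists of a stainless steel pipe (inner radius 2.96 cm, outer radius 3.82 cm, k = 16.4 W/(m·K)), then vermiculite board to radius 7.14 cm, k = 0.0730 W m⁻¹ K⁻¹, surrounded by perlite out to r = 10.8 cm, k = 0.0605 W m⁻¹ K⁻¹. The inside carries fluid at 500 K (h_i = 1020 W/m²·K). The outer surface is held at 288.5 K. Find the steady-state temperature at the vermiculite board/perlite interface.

Treat each layer as a resistance in series:
  R'_conv,in = 1/(2πr h) = 1/(2π·0.0296·1020) = 0.005271 m·K/W
  R'_stainless steel = ln(0.0382/0.0296)/(2πk) = 0.2551/(2π·16.4) = 0.002475 m·K/W
  R'_vermiculite board = ln(0.0714/0.0382)/(2πk) = 0.6255/(2π·0.0730) = 1.364 m·K/W
  R'_perlite = ln(0.108/0.0714)/(2πk) = 0.4138/(2π·0.0605) = 1.089 m·K/W
ΣR = 0.005271 + 0.002475 + 1.364 + 1.089 = 2.461 m·K/W
Q' = ΔT/ΣR = (500 K − 288.5 K)/2.461 = 85.94 W/m
From the inner boundary to the vermiculite board/perlite interface, ΣR_partial = 1.372 m·K/W.
T_interface = T_in − Q'·ΣR_partial = 500 K − (85.94)(1.372) = 382 K

T = 382 K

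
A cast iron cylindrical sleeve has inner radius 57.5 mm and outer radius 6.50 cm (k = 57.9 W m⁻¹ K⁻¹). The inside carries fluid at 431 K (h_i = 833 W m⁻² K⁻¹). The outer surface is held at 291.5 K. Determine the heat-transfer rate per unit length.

Series thermal resistances, inner to outer:
  R'_conv,in = 1/(2πr h) = 1/(2π·0.0575·833) = 0.003323 m·K/W
  R'_cast iron = ln(0.0650/0.0575)/(2πk) = 0.1226/(2π·57.9) = 3.370×10^-4 m·K/W
ΣR = 0.003323 + 3.370×10^-4 = 0.003660 m·K/W
Q' = ΔT/ΣR = (431 K − 291.5 K)/0.003660 = 38100 W/m

Q' = 38.1 kW/m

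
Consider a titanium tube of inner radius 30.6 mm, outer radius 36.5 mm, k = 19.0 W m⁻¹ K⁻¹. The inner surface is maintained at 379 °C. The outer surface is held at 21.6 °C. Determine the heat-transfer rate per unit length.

Q' = 2πk·ΔT/ln(r₂/r₁) = 2π × 19.0 × 357.4 / ln(0.0365/0.0306) = 2.42×10^5 W/m

Q' = 242 kW/m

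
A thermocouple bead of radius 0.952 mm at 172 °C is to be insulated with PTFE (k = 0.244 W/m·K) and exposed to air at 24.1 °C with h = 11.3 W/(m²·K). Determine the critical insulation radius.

For a sphere, r_cr = 2k_ins/h = 2·0.244/11.3 = 0.0432 m = 4.32 cm

r_cr = 4.32 cm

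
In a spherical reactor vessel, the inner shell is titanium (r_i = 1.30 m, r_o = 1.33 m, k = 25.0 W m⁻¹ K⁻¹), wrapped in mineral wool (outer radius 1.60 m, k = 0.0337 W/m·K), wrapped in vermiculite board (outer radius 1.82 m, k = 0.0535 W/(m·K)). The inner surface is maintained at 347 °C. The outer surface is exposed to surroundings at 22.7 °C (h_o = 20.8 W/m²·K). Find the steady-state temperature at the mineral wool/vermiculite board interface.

T = 112 °C

Series thermal resistances, inner to outer:
  R_titanium = (1/1.30 − 1/1.33)/(4πk) = 0.01735/(4π·25.0) = 5.523×10^-5 K/W
  R_mineral wool = (1/1.33 − 1/1.60)/(4πk) = 0.1269/(4π·0.0337) = 0.2996 K/W
  R_vermiculite board = (1/1.60 − 1/1.82)/(4πk) = 0.07555/(4π·0.0535) = 0.1124 K/W
  R_conv,out = 1/(4πr²h) = 1/(4π·1.82²·20.8) = 0.001155 K/W
ΣR = 5.523×10^-5 + 0.2996 + 0.1124 + 0.001155 = 0.4132 K/W
Q = ΔT/ΣR = (347 °C − 22.7 °C)/0.4132 = 784.8 W
From the inner boundary to the mineral wool/vermiculite board interface, ΣR_partial = 0.2997 K/W.
T_interface = T_in − Q·ΣR_partial = 347 °C − (784.8)(0.2997) = 112 °C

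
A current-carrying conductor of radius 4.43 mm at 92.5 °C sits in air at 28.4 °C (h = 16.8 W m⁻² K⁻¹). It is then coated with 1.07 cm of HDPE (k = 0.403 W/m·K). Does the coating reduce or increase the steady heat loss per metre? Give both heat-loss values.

increases: 30.0 → 57.7 W/m

Critical radius for a cylinder: r_cr = k/h = 0.0240 m = 2.40 cm.
Outer radius after coating: r₂ = 0.00443 + 0.0107 = 0.01513 m.
Since r₁ < r_cr and r₂ ≤ r_cr, the coating moves toward the maximum at r_cr — heat loss rises.
Bare: R = 1/(2πr₁h) = 2.138 m·K/W; Q = 64.1/2.138 = 30.0 W/m.
Coated: R = R_cond + R_conv = 1.111 m·K/W; Q = 64.1/1.111 = 57.7 W/m.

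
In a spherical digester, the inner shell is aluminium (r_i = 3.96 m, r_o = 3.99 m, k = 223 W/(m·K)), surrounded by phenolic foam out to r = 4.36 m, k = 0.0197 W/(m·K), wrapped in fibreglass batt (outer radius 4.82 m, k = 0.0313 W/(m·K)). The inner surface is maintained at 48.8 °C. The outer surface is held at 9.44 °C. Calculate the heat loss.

Q = 278 W

Series thermal resistances, inner to outer:
  R_aluminium = (1/3.96 − 1/3.99)/(4πk) = 0.001899/(4π·223) = 6.775×10^-7 K/W
  R_phenolic foam = (1/3.99 − 1/4.36)/(4πk) = 0.02127/(4π·0.0197) = 0.08591 K/W
  R_fibreglass batt = (1/4.36 − 1/4.82)/(4πk) = 0.02189/(4π·0.0313) = 0.05565 K/W
ΣR = 6.775×10^-7 + 0.08591 + 0.05565 = 0.1416 K/W
Q = ΔT/ΣR = (48.8 °C − 9.44 °C)/0.1416 = 278 W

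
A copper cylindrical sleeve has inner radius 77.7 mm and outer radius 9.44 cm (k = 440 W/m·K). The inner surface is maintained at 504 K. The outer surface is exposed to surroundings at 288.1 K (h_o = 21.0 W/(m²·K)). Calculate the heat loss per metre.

Q' = 2.69 kW/m

Treat each layer as a resistance in series:
  R'_copper = ln(0.0944/0.0777)/(2πk) = 0.1947/(2π·440) = 7.042×10^-5 m·K/W
  R'_conv,out = 1/(2πr h) = 1/(2π·0.0944·21.0) = 0.08028 m·K/W
ΣR = 7.042×10^-5 + 0.08028 = 0.08035 m·K/W
Q' = ΔT/ΣR = (504 K − 288.1 K)/0.08035 = 2690 W/m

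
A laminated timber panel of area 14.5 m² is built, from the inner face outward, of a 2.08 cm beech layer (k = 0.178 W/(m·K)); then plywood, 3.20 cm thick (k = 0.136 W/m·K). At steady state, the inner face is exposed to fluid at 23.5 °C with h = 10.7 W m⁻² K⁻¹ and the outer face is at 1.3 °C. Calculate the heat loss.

Q = 722 W

Resistance network (inner→outer):
  R_conv,in = 1/(hA) = 1/(10.7·14.5) = 0.006445 K/W
  R_beech = L/(kA) = 0.0208/(0.178·14.5) = 0.008059 K/W
  R_plywood = L/(kA) = 0.0320/(0.136·14.5) = 0.01623 K/W
ΣR = 0.006445 + 0.008059 + 0.01623 = 0.03073 K/W
Q = ΔT/ΣR = (23.5 °C − 1.3 °C)/0.03073 = 722 W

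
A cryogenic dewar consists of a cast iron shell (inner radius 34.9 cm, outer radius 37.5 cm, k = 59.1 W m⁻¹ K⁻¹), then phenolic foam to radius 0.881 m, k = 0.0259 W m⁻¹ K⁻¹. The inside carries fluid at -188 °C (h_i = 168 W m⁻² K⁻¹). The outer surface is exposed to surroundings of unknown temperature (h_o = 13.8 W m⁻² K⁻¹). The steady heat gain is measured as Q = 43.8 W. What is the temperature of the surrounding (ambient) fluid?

T_out = 18.6 °C

Series resistances:
  R_conv,in = 1/(4πr²h) = 1/(4π·0.349²·168) = 0.003889 K/W
  R_cast iron = (1/0.349 − 1/0.375)/(4πk) = 0.1987/(4π·59.1) = 2.675×10^-4 K/W
  R_phenolic foam = (1/0.375 − 1/0.881)/(4πk) = 1.532/(4π·0.0259) = 4.706 K/W
  R_conv,out = 1/(4πr²h) = 1/(4π·0.881²·13.8) = 0.007429 K/W
ΣR = 4.717 K/W
ΔT = Q·ΣR = 43.8 × 4.717 = 206.6 K
Heat flows inward, so T_out = T_in + ΔT = -188 + 206.6 = 18.6 °C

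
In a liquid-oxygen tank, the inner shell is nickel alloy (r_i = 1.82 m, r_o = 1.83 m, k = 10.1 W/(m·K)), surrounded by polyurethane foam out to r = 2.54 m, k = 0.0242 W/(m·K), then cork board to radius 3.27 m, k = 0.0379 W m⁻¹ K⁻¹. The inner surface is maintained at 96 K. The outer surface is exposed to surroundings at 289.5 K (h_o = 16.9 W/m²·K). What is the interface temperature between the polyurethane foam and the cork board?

Series thermal resistances, inner to outer:
  R_nickel alloy = (1/1.82 − 1/1.83)/(4πk) = 0.003002/(4π·10.1) = 2.366×10^-5 K/W
  R_polyurethane foam = (1/1.83 − 1/2.54)/(4πk) = 0.1527/(4π·0.0242) = 0.5023 K/W
  R_cork board = (1/2.54 − 1/3.27)/(4πk) = 0.08789/(4π·0.0379) = 0.1845 K/W
  R_conv,out = 1/(4πr²h) = 1/(4π·3.27²·16.9) = 4.404×10^-4 K/W
ΣR = 2.366×10^-5 + 0.5023 + 0.1845 + 4.404×10^-4 = 0.6873 K/W
Q = ΔT/ΣR = (96 K − 289.5 K)/0.6873 = -281.5 W
From the inner boundary to the polyurethane foam/cork board interface, ΣR_partial = 0.5023 K/W.
T_interface = T_in − Q·ΣR_partial = 96 K − (-281.5)(0.5023) = 237.4 K

T = 237.4 K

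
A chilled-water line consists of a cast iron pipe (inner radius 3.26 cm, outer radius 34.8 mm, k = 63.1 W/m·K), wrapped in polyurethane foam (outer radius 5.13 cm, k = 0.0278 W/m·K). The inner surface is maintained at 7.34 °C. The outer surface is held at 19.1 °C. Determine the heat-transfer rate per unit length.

Resistance network (inner→outer):
  R'_cast iron = ln(0.0348/0.0326)/(2πk) = 0.06531/(2π·63.1) = 1.647×10^-4 m·K/W
  R'_polyurethane foam = ln(0.0513/0.0348)/(2πk) = 0.3881/(2π·0.0278) = 2.222 m·K/W
ΣR = 1.647×10^-4 + 2.222 = 2.222 m·K/W
Q' = ΔT/ΣR = (7.34 °C − 19.1 °C)/2.222 = -5.29 W/m
(Negative Q' ⇒ heat flows inward; heat gain = 5.29 W/m.)

Q' = 5.29 W/m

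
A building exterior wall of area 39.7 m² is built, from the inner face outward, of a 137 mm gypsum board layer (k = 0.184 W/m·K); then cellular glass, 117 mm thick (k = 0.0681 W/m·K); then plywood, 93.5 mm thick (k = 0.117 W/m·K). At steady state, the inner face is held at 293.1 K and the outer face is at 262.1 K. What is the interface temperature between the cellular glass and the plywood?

Resistance network (inner→outer):
  R_gypsum board = L/(kA) = 0.137/(0.184·39.7) = 0.01875 K/W
  R_cellular glass = L/(kA) = 0.117/(0.0681·39.7) = 0.04328 K/W
  R_plywood = L/(kA) = 0.0935/(0.117·39.7) = 0.02013 K/W
ΣR = 0.01875 + 0.04328 + 0.02013 = 0.08216 K/W
Q = ΔT/ΣR = (293.1 K − 262.1 K)/0.08216 = 377.3 W
From the inner boundary to the cellular glass/plywood interface, ΣR_partial = 0.06203 K/W.
T_interface = T_in − Q·ΣR_partial = 293.1 K − (377.3)(0.06203) = 269.70 K

T = 269.70 K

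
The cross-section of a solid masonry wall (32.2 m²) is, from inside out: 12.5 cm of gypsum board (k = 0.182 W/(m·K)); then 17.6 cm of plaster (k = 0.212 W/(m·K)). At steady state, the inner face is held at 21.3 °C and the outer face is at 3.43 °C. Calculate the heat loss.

Treat each layer as a resistance in series:
  R_gypsum board = L/(kA) = 0.125/(0.182·32.2) = 0.02133 K/W
  R_plaster = L/(kA) = 0.176/(0.212·32.2) = 0.02578 K/W
ΣR = 0.02133 + 0.02578 = 0.04711 K/W
Q = ΔT/ΣR = (21.3 °C − 3.43 °C)/0.04711 = 379 W

Q = 379 W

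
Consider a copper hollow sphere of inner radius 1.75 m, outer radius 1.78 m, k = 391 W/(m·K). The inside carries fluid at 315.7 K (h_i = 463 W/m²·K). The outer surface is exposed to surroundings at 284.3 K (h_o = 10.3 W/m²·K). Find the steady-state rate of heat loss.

Q = 12.6 kW

Series thermal resistances, inner to outer:
  R_conv,in = 1/(4πr²h) = 1/(4π·1.75²·463) = 5.612×10^-5 K/W
  R_copper = (1/1.75 − 1/1.78)/(4πk) = 0.009631/(4π·391) = 1.960×10^-6 K/W
  R_conv,out = 1/(4πr²h) = 1/(4π·1.78²·10.3) = 0.002438 K/W
ΣR = 5.612×10^-5 + 1.960×10^-6 + 0.002438 = 0.002496 K/W
Q = ΔT/ΣR = (315.7 K − 284.3 K)/0.002496 = 12600 W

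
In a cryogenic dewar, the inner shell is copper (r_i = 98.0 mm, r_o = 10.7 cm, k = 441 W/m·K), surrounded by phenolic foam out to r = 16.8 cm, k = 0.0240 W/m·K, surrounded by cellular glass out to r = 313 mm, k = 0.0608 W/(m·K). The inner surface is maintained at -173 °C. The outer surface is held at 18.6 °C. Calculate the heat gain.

Series thermal resistances, inner to outer:
  R_copper = (1/0.0980 − 1/0.107)/(4πk) = 0.8583/(4π·441) = 1.549×10^-4 K/W
  R_phenolic foam = (1/0.107 − 1/0.168)/(4πk) = 3.393/(4π·0.0240) = 11.25 K/W
  R_cellular glass = (1/0.168 − 1/0.313)/(4πk) = 2.757/(4π·0.0608) = 3.609 K/W
ΣR = 1.549×10^-4 + 11.25 + 3.609 = 14.86 K/W
Q = ΔT/ΣR = (-173 °C − 18.6 °C)/14.86 = -12.9 W
(Negative Q ⇒ heat flows inward; heat gain = 12.9 W.)

Q = 12.9 W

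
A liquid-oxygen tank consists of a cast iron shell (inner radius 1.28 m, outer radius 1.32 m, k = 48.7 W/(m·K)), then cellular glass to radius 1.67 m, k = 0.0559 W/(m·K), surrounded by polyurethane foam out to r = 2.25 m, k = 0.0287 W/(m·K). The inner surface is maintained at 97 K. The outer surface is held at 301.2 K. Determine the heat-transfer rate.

Resistance network (inner→outer):
  R_cast iron = (1/1.28 − 1/1.32)/(4πk) = 0.02367/(4π·48.7) = 3.868×10^-5 K/W
  R_cellular glass = (1/1.32 − 1/1.67)/(4πk) = 0.1588/(4π·0.0559) = 0.2260 K/W
  R_polyurethane foam = (1/1.67 − 1/2.25)/(4πk) = 0.1544/(4π·0.0287) = 0.4280 K/W
ΣR = 3.868×10^-5 + 0.2260 + 0.4280 = 0.6540 K/W
Q = ΔT/ΣR = (97 K − 301.2 K)/0.6540 = -312 W
(Negative Q ⇒ heat flows inward; heat gain = 312 W.)

Q = 312 W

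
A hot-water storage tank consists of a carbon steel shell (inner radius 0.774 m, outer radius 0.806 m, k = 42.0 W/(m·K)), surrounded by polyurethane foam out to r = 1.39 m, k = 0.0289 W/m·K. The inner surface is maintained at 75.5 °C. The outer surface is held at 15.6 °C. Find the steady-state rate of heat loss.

Resistance network (inner→outer):
  R_carbon steel = (1/0.774 − 1/0.806)/(4πk) = 0.05129/(4π·42.0) = 9.719×10^-5 K/W
  R_polyurethane foam = (1/0.806 − 1/1.39)/(4πk) = 0.5213/(4π·0.0289) = 1.435 K/W
ΣR = 9.719×10^-5 + 1.435 = 1.435 K/W
Q = ΔT/ΣR = (75.5 °C − 15.6 °C)/1.435 = 41.7 W

Q = 41.7 W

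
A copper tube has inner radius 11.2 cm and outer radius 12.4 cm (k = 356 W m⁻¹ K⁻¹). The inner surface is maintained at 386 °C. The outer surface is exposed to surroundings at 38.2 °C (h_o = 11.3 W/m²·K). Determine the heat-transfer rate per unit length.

Series thermal resistances, inner to outer:
  R'_copper = ln(0.124/0.112)/(2πk) = 0.1018/(2π·356) = 4.550×10^-5 m·K/W
  R'_conv,out = 1/(2πr h) = 1/(2π·0.124·11.3) = 0.1136 m·K/W
ΣR = 4.550×10^-5 + 0.1136 = 0.1136 m·K/W
Q' = ΔT/ΣR = (386 °C − 38.2 °C)/0.1136 = 3060 W/m

Q' = 3.06 kW/m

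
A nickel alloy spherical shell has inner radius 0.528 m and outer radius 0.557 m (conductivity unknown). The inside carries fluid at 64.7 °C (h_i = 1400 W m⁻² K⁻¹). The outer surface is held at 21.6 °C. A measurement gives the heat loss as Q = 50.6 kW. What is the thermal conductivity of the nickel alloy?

k = 12.1 W/m·K

ΣR = ΔT/Q = |64.7 − 21.6|/50600 = 8.518×10^-4 K/W
Known resistances:
  R_conv,in = 1/(4πr²h) = 1/(4π·0.528²·1400) = 2.039×10^-4 K/W
R_nickel alloy = ΣR − ΣR_known = 8.518×10^-4 − 2.039×10^-4 = 6.479×10^-4 K/W
(1/r₁−1/r₂)/(4πk) = 6.479×10^-4 ⇒ k = 0.09861/(4π·6.479×10^-4) = 12.1 W/m·K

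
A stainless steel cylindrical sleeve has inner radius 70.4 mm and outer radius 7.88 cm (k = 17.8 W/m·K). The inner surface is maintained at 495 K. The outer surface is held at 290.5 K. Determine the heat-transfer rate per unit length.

Q' = 2.03×10^5 W/m

Q' = 2πk·ΔT/ln(r₂/r₁) = 2π × 17.8 × 204.5 / ln(0.0788/0.0704) = 2.03×10^5 W/m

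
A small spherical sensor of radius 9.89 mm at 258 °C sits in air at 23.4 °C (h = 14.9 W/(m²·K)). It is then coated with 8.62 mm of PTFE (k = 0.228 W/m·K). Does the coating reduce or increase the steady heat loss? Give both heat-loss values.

Critical radius for a sphere: r_cr = 2k/h = 0.0306 m = 3.06 cm.
Outer radius after coating: r₂ = 0.00989 + 0.00862 = 0.01851 m.
Since r₁ < r_cr and r₂ ≤ r_cr, the coating moves toward the maximum at r_cr — heat loss rises.
Bare: R = 1/(4πr₁²h) = 54.60 K/W; Q = 234.6/54.60 = 4.30 W.
Coated: R = R_cond + R_conv = 32.02 K/W; Q = 234.6/32.02 = 7.33 W.

increases: 4.30 → 7.33 W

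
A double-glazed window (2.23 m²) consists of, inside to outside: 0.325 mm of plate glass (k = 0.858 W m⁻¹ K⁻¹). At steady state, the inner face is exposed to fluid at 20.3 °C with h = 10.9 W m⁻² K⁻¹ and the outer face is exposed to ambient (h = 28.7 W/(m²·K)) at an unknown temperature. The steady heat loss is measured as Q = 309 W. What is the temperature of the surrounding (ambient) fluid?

T_out = 2.71 °C

Sum the resistances:
  R_conv,in = 1/(hA) = 1/(10.9·2.23) = 0.04114 K/W
  R_plate glass = L/(kA) = 3.25×10^-4/(0.858·2.23) = 1.699×10^-4 K/W
  R_conv,out = 1/(hA) = 1/(28.7·2.23) = 0.01562 K/W
ΣR = 0.05694 K/W
ΔT = Q·ΣR = 309 × 0.05694 = 17.59 K
Heat flows outward, so T_out = T_in − ΔT = 20.3 − 17.59 = 2.71 °C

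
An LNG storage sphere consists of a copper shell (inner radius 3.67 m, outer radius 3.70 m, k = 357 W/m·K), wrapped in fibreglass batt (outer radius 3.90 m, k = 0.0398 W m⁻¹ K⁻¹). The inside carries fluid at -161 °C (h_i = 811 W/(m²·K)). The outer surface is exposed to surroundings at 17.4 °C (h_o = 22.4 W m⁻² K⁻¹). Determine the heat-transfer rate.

Treat each layer as a resistance in series:
  R_conv,in = 1/(4πr²h) = 1/(4π·3.67²·811) = 7.285×10^-6 K/W
  R_copper = (1/3.67 − 1/3.70)/(4πk) = 0.002209/(4π·357) = 4.925×10^-7 K/W
  R_fibreglass batt = (1/3.70 − 1/3.90)/(4πk) = 0.01386/(4π·0.0398) = 0.02771 K/W
  R_conv,out = 1/(4πr²h) = 1/(4π·3.90²·22.4) = 2.336×10^-4 K/W
ΣR = 7.285×10^-6 + 4.925×10^-7 + 0.02771 + 2.336×10^-4 = 0.02795 K/W
Q = ΔT/ΣR = (-161 °C − 17.4 °C)/0.02795 = -6380 W
(Negative Q ⇒ heat flows inward; heat gain = 6380 W.)

Q = 6.38 kW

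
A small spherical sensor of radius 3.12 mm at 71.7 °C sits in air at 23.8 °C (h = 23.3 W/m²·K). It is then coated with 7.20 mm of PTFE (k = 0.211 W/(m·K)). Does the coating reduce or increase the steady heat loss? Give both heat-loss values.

increases: 0.137 → 0.412 W

Critical radius for a sphere: r_cr = 2k/h = 0.0181 m = 1.81 cm.
Outer radius after coating: r₂ = 0.00312 + 0.00720 = 0.01032 m.
Since r₁ < r_cr and r₂ ≤ r_cr, the coating moves toward the maximum at r_cr — heat loss rises.
Bare: R = 1/(4πr₁²h) = 350.9 K/W; Q = 47.9/350.9 = 0.137 W.
Coated: R = R_cond + R_conv = 116.4 K/W; Q = 47.9/116.4 = 0.412 W.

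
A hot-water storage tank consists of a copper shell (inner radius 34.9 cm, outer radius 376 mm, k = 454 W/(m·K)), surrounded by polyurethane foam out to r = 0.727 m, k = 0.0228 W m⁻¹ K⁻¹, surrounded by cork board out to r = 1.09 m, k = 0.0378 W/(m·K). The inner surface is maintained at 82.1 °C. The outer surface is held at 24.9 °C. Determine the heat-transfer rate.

Resistance network (inner→outer):
  R_copper = (1/0.349 − 1/0.376)/(4πk) = 0.2058/(4π·454) = 3.606×10^-5 K/W
  R_polyurethane foam = (1/0.376 − 1/0.727)/(4πk) = 1.284/(4π·0.0228) = 4.482 K/W
  R_cork board = (1/0.727 − 1/1.09)/(4πk) = 0.4581/(4π·0.0378) = 0.9644 K/W
ΣR = 3.606×10^-5 + 4.482 + 0.9644 = 5.446 K/W
Q = ΔT/ΣR = (82.1 °C − 24.9 °C)/5.446 = 10.5 W

Q = 10.5 W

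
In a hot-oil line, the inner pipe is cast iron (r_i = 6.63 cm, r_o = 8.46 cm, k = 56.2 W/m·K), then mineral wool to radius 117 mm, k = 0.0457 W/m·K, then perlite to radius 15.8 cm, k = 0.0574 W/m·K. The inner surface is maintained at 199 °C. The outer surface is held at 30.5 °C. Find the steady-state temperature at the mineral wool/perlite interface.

Series thermal resistances, inner to outer:
  R'_cast iron = ln(0.0846/0.0663)/(2πk) = 0.2437/(2π·56.2) = 6.903×10^-4 m·K/W
  R'_mineral wool = ln(0.117/0.0846)/(2πk) = 0.3242/(2π·0.0457) = 1.129 m·K/W
  R'_perlite = ln(0.158/0.117)/(2πk) = 0.3004/(2π·0.0574) = 0.8330 m·K/W
ΣR = 6.903×10^-4 + 1.129 + 0.8330 = 1.963 m·K/W
Q' = ΔT/ΣR = (199 °C − 30.5 °C)/1.963 = 85.84 W/m
From the inner boundary to the mineral wool/perlite interface, ΣR_partial = 1.130 m·K/W.
T_interface = T_in − Q'·ΣR_partial = 199 °C − (85.84)(1.130) = 102 °C

T = 102 °C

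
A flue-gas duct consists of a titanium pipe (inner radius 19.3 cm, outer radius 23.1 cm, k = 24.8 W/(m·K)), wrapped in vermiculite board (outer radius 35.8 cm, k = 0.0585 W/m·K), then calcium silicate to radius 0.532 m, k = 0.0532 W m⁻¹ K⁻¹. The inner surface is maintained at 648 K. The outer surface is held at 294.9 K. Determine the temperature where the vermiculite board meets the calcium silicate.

Treat each layer as a resistance in series:
  R'_titanium = ln(0.231/0.193)/(2πk) = 0.1797/(2π·24.8) = 0.001153 m·K/W
  R'_vermiculite board = ln(0.358/0.231)/(2πk) = 0.4381/(2π·0.0585) = 1.192 m·K/W
  R'_calcium silicate = ln(0.532/0.358)/(2πk) = 0.3961/(2π·0.0532) = 1.185 m·K/W
ΣR = 0.001153 + 1.192 + 1.185 = 2.378 m·K/W
Q' = ΔT/ΣR = (648 K − 294.9 K)/2.378 = 148.5 W/m
From the inner boundary to the vermiculite board/calcium silicate interface, ΣR_partial = 1.193 m·K/W.
T_interface = T_in − Q'·ΣR_partial = 648 K − (148.5)(1.193) = 471 K

T = 471 K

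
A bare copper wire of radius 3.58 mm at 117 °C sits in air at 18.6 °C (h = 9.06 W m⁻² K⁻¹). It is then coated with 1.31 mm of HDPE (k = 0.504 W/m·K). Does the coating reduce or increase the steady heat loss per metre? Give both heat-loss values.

Critical radius for a cylinder: r_cr = k/h = 0.0556 m = 5.56 cm.
Outer radius after coating: r₂ = 0.00358 + 0.00131 = 0.00489 m.
Since r₁ < r_cr and r₂ ≤ r_cr, the coating moves toward the maximum at r_cr — heat loss rises.
Bare: R = 1/(2πr₁h) = 4.907 m·K/W; Q = 98.4/4.907 = 20.1 W/m.
Coated: R = R_cond + R_conv = 3.691 m·K/W; Q = 98.4/3.691 = 26.7 W/m.

increases: 20.1 → 26.7 W/m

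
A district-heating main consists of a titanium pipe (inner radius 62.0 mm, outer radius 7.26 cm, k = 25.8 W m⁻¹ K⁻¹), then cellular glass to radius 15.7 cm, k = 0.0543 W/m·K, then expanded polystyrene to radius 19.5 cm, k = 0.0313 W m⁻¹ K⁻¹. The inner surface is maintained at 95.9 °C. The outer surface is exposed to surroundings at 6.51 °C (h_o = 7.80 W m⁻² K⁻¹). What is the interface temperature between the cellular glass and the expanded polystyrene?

T = 37.6 °C

Resistance network (inner→outer):
  R'_titanium = ln(0.0726/0.0620)/(2πk) = 0.1578/(2π·25.8) = 9.736×10^-4 m·K/W
  R'_cellular glass = ln(0.157/0.0726)/(2πk) = 0.7713/(2π·0.0543) = 2.261 m·K/W
  R'_expanded polystyrene = ln(0.195/0.157)/(2πk) = 0.2168/(2π·0.0313) = 1.102 m·K/W
  R'_conv,out = 1/(2πr h) = 1/(2π·0.195·7.80) = 0.1046 m·K/W
ΣR = 9.736×10^-4 + 2.261 + 1.102 + 0.1046 = 3.469 m·K/W
Q' = ΔT/ΣR = (95.9 °C − 6.51 °C)/3.469 = 25.77 W/m
From the inner boundary to the cellular glass/expanded polystyrene interface, ΣR_partial = 2.262 m·K/W.
T_interface = T_in − Q'·ΣR_partial = 95.9 °C − (25.77)(2.262) = 37.6 °C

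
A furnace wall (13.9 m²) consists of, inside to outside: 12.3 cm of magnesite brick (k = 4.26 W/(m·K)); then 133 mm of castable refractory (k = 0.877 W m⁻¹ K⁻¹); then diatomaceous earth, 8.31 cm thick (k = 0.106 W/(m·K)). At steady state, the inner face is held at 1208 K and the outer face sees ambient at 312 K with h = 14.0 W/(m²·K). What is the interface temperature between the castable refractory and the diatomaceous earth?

T = 1052 K

Treat each layer as a resistance in series:
  R_magnesite brick = L/(kA) = 0.123/(4.26·13.9) = 0.002077 K/W
  R_castable refractory = L/(kA) = 0.133/(0.877·13.9) = 0.01091 K/W
  R_diatomaceous earth = L/(kA) = 0.0831/(0.106·13.9) = 0.05640 K/W
  R_conv,out = 1/(hA) = 1/(14.0·13.9) = 0.005139 K/W
ΣR = 0.002077 + 0.01091 + 0.05640 + 0.005139 = 0.07453 K/W
Q = ΔT/ΣR = (1208 K − 312 K)/0.07453 = 12020 W
From the inner boundary to the castable refractory/diatomaceous earth interface, ΣR_partial = 0.01299 K/W.
T_interface = T_in − Q·ΣR_partial = 1208 K − (12020)(0.01299) = 1052 K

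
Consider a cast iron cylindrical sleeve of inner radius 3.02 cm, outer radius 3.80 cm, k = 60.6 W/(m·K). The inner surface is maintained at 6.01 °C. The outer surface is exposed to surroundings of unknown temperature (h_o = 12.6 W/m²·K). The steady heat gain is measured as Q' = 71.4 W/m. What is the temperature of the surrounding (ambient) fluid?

Series resistances:
  R'_cast iron = ln(0.0380/0.0302)/(2πk) = 0.2297/(2π·60.6) = 6.034×10^-4 m·K/W
  R'_conv,out = 1/(2πr h) = 1/(2π·0.0380·12.6) = 0.3324 m·K/W
ΣR = 0.3330 m·K/W
ΔT = Q'·ΣR = 71.4 × 0.3330 = 23.78 K
Heat flows inward, so T_out = T_in + ΔT = 6.01 + 23.78 = 29.8 °C

T_out = 29.8 °C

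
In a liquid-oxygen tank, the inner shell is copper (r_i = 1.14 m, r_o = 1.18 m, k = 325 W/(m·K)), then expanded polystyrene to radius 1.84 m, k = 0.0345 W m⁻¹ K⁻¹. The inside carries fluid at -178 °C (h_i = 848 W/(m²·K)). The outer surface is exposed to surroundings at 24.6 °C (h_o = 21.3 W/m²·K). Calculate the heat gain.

Resistance network (inner→outer):
  R_conv,in = 1/(4πr²h) = 1/(4π·1.14²·848) = 7.221×10^-5 K/W
  R_copper = (1/1.14 − 1/1.18)/(4πk) = 0.02974/(4π·325) = 7.281×10^-6 K/W
  R_expanded polystyrene = (1/1.18 − 1/1.84)/(4πk) = 0.3040/(4π·0.0345) = 0.7012 K/W
  R_conv,out = 1/(4πr²h) = 1/(4π·1.84²·21.3) = 0.001104 K/W
ΣR = 7.221×10^-5 + 7.281×10^-6 + 0.7012 + 0.001104 = 0.7024 K/W
Q = ΔT/ΣR = (-178 °C − 24.6 °C)/0.7024 = -288 W
(Negative Q ⇒ heat flows inward; heat gain = 288 W.)

Q = 288 W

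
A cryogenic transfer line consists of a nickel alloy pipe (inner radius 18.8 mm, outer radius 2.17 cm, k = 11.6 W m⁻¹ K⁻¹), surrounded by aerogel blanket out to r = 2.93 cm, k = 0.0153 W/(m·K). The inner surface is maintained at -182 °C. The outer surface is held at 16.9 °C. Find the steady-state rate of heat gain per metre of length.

Series thermal resistances, inner to outer:
  R'_nickel alloy = ln(0.0217/0.0188)/(2πk) = 0.1435/(2π·11.6) = 0.001968 m·K/W
  R'_aerogel blanket = ln(0.0293/0.0217)/(2πk) = 0.3003/(2π·0.0153) = 3.124 m·K/W
ΣR = 0.001968 + 3.124 = 3.126 m·K/W
Q' = ΔT/ΣR = (-182 °C − 16.9 °C)/3.126 = -63.6 W/m
(Negative Q' ⇒ heat flows inward; heat gain = 63.6 W/m.)

Q' = 63.6 W/m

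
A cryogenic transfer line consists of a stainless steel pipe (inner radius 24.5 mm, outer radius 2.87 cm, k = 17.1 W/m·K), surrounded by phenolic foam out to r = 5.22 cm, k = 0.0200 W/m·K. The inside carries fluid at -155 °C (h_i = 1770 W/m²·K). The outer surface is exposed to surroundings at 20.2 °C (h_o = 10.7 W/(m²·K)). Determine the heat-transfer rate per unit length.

Q' = 34.7 W/m

Series thermal resistances, inner to outer:
  R'_conv,in = 1/(2πr h) = 1/(2π·0.0245·1770) = 0.003670 m·K/W
  R'_stainless steel = ln(0.0287/0.0245)/(2πk) = 0.1582/(2π·17.1) = 0.001473 m·K/W
  R'_phenolic foam = ln(0.0522/0.0287)/(2πk) = 0.5982/(2π·0.0200) = 4.760 m·K/W
  R'_conv,out = 1/(2πr h) = 1/(2π·0.0522·10.7) = 0.2849 m·K/W
ΣR = 0.003670 + 0.001473 + 4.760 + 0.2849 = 5.050 m·K/W
Q' = ΔT/ΣR = (-155 °C − 20.2 °C)/5.050 = -34.7 W/m
(Negative Q' ⇒ heat flows inward; heat gain = 34.7 W/m.)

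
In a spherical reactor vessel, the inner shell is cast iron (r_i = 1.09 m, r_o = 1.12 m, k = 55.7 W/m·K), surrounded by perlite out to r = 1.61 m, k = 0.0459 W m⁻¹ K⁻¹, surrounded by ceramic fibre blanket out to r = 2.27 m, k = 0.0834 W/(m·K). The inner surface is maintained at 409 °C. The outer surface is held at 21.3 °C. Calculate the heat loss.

Resistance network (inner→outer):
  R_cast iron = (1/1.09 − 1/1.12)/(4πk) = 0.02457/(4π·55.7) = 3.511×10^-5 K/W
  R_perlite = (1/1.12 − 1/1.61)/(4πk) = 0.2717/(4π·0.0459) = 0.4711 K/W
  R_ceramic fibre blanket = (1/1.61 − 1/2.27)/(4πk) = 0.1806/(4π·0.0834) = 0.1723 K/W
ΣR = 3.511×10^-5 + 0.4711 + 0.1723 = 0.6434 K/W
Q = ΔT/ΣR = (409 °C − 21.3 °C)/0.6434 = 603 W

Q = 603 W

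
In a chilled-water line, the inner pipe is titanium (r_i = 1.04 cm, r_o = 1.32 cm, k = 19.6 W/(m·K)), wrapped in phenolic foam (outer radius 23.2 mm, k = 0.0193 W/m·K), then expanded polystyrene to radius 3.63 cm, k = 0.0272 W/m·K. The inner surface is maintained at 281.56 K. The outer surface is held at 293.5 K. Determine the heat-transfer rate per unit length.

Series thermal resistances, inner to outer:
  R'_titanium = ln(0.0132/0.0104)/(2πk) = 0.2384/(2π·19.6) = 0.001936 m·K/W
  R'_phenolic foam = ln(0.0232/0.0132)/(2πk) = 0.5639/(2π·0.0193) = 4.650 m·K/W
  R'_expanded polystyrene = ln(0.0363/0.0232)/(2πk) = 0.4477/(2π·0.0272) = 2.619 m·K/W
ΣR = 0.001936 + 4.650 + 2.619 = 7.271 m·K/W
Q' = ΔT/ΣR = (281.56 K − 293.5 K)/7.271 = -1.64 W/m
(Negative Q' ⇒ heat flows inward; heat gain = 1.64 W/m.)

Q' = 1.64 W/m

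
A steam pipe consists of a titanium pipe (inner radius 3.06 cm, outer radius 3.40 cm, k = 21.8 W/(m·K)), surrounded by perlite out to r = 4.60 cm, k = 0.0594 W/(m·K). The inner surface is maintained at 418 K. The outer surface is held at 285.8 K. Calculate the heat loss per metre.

Q' = 163 W/m

Resistance network (inner→outer):
  R'_titanium = ln(0.0340/0.0306)/(2πk) = 0.1054/(2π·21.8) = 7.692×10^-4 m·K/W
  R'_perlite = ln(0.0460/0.0340)/(2πk) = 0.3023/(2π·0.0594) = 0.8099 m·K/W
ΣR = 7.692×10^-4 + 0.8099 = 0.8107 m·K/W
Q' = ΔT/ΣR = (418 K − 285.8 K)/0.8107 = 163 W/m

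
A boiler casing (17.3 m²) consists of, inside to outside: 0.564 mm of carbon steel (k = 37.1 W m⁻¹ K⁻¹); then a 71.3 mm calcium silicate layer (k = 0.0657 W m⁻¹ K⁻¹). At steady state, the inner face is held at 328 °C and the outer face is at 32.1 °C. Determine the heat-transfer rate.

Q = 4.72 kW

Resistance network (inner→outer):
  R_carbon steel = L/(kA) = 5.64×10^-4/(37.1·17.3) = 8.787×10^-7 K/W
  R_calcium silicate = L/(kA) = 0.0713/(0.0657·17.3) = 0.06273 K/W
ΣR = 8.787×10^-7 + 0.06273 = 0.06273 K/W
Q = ΔT/ΣR = (328 °C − 32.1 °C)/0.06273 = 4720 W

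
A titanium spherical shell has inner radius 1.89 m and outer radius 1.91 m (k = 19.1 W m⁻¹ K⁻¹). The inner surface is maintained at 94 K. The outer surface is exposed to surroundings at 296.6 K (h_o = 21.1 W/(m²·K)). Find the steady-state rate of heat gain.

Q = 192 kW

Treat each layer as a resistance in series:
  R_titanium = (1/1.89 − 1/1.91)/(4πk) = 0.005540/(4π·19.1) = 2.308×10^-5 K/W
  R_conv,out = 1/(4πr²h) = 1/(4π·1.91²·21.1) = 0.001034 K/W
ΣR = 2.308×10^-5 + 0.001034 = 0.001057 K/W
Q = ΔT/ΣR = (94 K − 296.6 K)/0.001057 = -1.92×10^5 W
(Negative Q ⇒ heat flows inward; heat gain = 1.92×10^5 W.)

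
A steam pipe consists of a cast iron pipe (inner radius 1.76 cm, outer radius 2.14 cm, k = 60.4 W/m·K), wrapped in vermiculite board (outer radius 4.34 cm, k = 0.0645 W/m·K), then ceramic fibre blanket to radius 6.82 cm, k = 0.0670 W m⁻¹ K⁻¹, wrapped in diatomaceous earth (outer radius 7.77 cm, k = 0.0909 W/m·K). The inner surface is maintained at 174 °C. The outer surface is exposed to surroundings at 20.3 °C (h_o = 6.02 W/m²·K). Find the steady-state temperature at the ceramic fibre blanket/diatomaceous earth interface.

Series thermal resistances, inner to outer:
  R'_cast iron = ln(0.0214/0.0176)/(2πk) = 0.1955/(2π·60.4) = 5.151×10^-4 m·K/W
  R'_vermiculite board = ln(0.0434/0.0214)/(2πk) = 0.7071/(2π·0.0645) = 1.745 m·K/W
  R'_ceramic fibre blanket = ln(0.0682/0.0434)/(2πk) = 0.4520/(2π·0.0670) = 1.074 m·K/W
  R'_diatomaceous earth = ln(0.0777/0.0682)/(2πk) = 0.1304/(2π·0.0909) = 0.2283 m·K/W
  R'_conv,out = 1/(2πr h) = 1/(2π·0.0777·6.02) = 0.3403 m·K/W
ΣR = 5.151×10^-4 + 1.745 + 1.074 + 0.2283 + 0.3403 = 3.388 m·K/W
Q' = ΔT/ΣR = (174 °C − 20.3 °C)/3.388 = 45.37 W/m
From the inner boundary to the ceramic fibre blanket/diatomaceous earth interface, ΣR_partial = 2.820 m·K/W.
T_interface = T_in − Q'·ΣR_partial = 174 °C − (45.37)(2.820) = 46.1 °C

T = 46.1 °C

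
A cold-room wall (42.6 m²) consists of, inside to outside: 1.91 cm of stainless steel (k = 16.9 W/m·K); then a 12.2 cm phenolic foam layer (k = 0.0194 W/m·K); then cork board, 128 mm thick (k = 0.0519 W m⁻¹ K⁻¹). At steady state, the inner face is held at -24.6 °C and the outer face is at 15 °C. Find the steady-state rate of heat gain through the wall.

Treat each layer as a resistance in series:
  R_stainless steel = L/(kA) = 0.0191/(16.9·42.6) = 2.653×10^-5 K/W
  R_phenolic foam = L/(kA) = 0.122/(0.0194·42.6) = 0.1476 K/W
  R_cork board = L/(kA) = 0.128/(0.0519·42.6) = 0.05789 K/W
ΣR = 2.653×10^-5 + 0.1476 + 0.05789 = 0.2055 K/W
Q = ΔT/ΣR = (-24.6 °C − 15 °C)/0.2055 = -193 W
(Negative Q ⇒ heat flows inward; heat gain = 193 W.)

Q = 193 W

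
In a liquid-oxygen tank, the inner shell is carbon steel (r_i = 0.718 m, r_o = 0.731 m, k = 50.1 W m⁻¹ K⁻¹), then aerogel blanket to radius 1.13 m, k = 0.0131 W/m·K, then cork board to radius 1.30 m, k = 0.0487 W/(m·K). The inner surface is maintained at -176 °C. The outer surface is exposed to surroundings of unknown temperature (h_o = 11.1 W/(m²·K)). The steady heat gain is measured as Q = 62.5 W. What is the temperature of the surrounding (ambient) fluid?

Series resistances:
  R_carbon steel = (1/0.718 − 1/0.731)/(4πk) = 0.02477/(4π·50.1) = 3.934×10^-5 K/W
  R_aerogel blanket = (1/0.731 − 1/1.13)/(4πk) = 0.4830/(4π·0.0131) = 2.934 K/W
  R_cork board = (1/1.13 − 1/1.30)/(4πk) = 0.1157/(4π·0.0487) = 0.1891 K/W
  R_conv,out = 1/(4πr²h) = 1/(4π·1.30²·11.1) = 0.004242 K/W
ΣR = 3.128 K/W
ΔT = Q·ΣR = 62.5 × 3.128 = 195.5 K
Heat flows inward, so T_out = T_in + ΔT = -176 + 195.5 = 19.5 °C

T_out = 19.5 °C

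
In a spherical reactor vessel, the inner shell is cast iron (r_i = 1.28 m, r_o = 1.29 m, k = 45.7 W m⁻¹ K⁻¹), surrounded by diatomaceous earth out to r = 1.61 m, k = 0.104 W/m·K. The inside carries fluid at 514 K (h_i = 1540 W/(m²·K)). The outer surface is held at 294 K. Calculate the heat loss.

Q = 1870 W

Treat each layer as a resistance in series:
  R_conv,in = 1/(4πr²h) = 1/(4π·1.28²·1540) = 3.154×10^-5 K/W
  R_cast iron = (1/1.28 − 1/1.29)/(4πk) = 0.006056/(4π·45.7) = 1.055×10^-5 K/W
  R_diatomaceous earth = (1/1.29 − 1/1.61)/(4πk) = 0.1541/(4π·0.104) = 0.1179 K/W
ΣR = 3.154×10^-5 + 1.055×10^-5 + 0.1179 = 0.1179 K/W
Q = ΔT/ΣR = (514 K − 294 K)/0.1179 = 1870 W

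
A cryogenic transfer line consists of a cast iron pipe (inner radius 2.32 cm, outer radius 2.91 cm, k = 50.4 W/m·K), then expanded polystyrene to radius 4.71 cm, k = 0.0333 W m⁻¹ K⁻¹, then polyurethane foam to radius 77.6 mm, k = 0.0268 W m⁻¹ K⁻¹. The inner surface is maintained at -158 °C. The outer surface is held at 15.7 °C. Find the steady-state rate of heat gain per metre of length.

Treat each layer as a resistance in series:
  R'_cast iron = ln(0.0291/0.0232)/(2πk) = 0.2266/(2π·50.4) = 7.155×10^-4 m·K/W
  R'_expanded polystyrene = ln(0.0471/0.0291)/(2πk) = 0.4815/(2π·0.0333) = 2.301 m·K/W
  R'_polyurethane foam = ln(0.0776/0.0471)/(2πk) = 0.4993/(2π·0.0268) = 2.965 m·K/W
ΣR = 7.155×10^-4 + 2.301 + 2.965 = 5.267 m·K/W
Q' = ΔT/ΣR = (-158 °C − 15.7 °C)/5.267 = -33.0 W/m
(Negative Q' ⇒ heat flows inward; heat gain = 33.0 W/m.)

Q' = 33.0 W/m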